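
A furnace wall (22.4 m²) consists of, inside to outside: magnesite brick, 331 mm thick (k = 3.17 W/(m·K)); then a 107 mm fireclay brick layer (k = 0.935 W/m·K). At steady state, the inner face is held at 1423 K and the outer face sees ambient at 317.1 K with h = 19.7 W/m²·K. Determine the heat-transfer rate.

Treat each layer as a resistance in series:
  R_magnesite brick = L/(kA) = 0.331/(3.17·22.4) = 0.004661 K/W
  R_fireclay brick = L/(kA) = 0.107/(0.935·22.4) = 0.005109 K/W
  R_conv,out = 1/(hA) = 1/(19.7·22.4) = 0.002266 K/W
ΣR = 0.004661 + 0.005109 + 0.002266 = 0.01204 K/W
Q = ΔT/ΣR = (1423 K − 317.1 K)/0.01204 = 91900 W

Q = 91.9 kW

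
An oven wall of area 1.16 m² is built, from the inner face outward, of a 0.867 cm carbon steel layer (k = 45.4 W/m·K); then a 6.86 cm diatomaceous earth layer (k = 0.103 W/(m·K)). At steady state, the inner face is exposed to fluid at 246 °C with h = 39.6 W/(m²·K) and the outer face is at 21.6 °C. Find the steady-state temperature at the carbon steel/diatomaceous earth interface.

T = 238 °C

Resistance network (inner→outer):
  R_conv,in = 1/(hA) = 1/(39.6·1.16) = 0.02177 K/W
  R_carbon steel = L/(kA) = 0.00867/(45.4·1.16) = 1.646×10^-4 K/W
  R_diatomaceous earth = L/(kA) = 0.0686/(0.103·1.16) = 0.5742 K/W
ΣR = 0.02177 + 1.646×10^-4 + 0.5742 = 0.5961 K/W
Q = ΔT/ΣR = (246 °C − 21.6 °C)/0.5961 = 376.4 W
From the inner boundary to the carbon steel/diatomaceous earth interface, ΣR_partial = 0.02193 K/W.
T_interface = T_in − Q·ΣR_partial = 246 °C − (376.4)(0.02193) = 238 °C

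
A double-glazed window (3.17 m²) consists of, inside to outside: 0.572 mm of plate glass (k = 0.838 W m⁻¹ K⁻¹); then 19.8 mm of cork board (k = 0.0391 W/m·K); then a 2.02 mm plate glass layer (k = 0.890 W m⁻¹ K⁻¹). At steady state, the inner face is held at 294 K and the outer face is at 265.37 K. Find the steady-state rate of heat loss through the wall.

Q = 178 W

Resistance network (inner→outer):
  R_plate glass = L/(kA) = 5.72×10^-4/(0.838·3.17) = 2.153×10^-4 K/W
  R_cork board = L/(kA) = 0.0198/(0.0391·3.17) = 0.1597 K/W
  R_plate glass = L/(kA) = 0.00202/(0.890·3.17) = 7.160×10^-4 K/W
ΣR = 2.153×10^-4 + 0.1597 + 7.160×10^-4 = 0.1606 K/W
Q = ΔT/ΣR = (294 K − 265.37 K)/0.1606 = 178 W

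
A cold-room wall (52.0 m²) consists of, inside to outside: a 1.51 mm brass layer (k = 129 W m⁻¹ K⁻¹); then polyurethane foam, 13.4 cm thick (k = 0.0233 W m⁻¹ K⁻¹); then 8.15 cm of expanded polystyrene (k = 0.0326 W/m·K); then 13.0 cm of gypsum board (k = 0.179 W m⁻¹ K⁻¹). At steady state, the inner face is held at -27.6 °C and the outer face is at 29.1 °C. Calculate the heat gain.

Resistance network (inner→outer):
  R_brass = L/(kA) = 0.00151/(129·52.0) = 2.251×10^-7 K/W
  R_polyurethane foam = L/(kA) = 0.134/(0.0233·52.0) = 0.1106 K/W
  R_expanded polystyrene = L/(kA) = 0.0815/(0.0326·52.0) = 0.04808 K/W
  R_gypsum board = L/(kA) = 0.130/(0.179·52.0) = 0.01397 K/W
ΣR = 2.251×10^-7 + 0.1106 + 0.04808 + 0.01397 = 0.1727 K/W
Q = ΔT/ΣR = (-27.6 °C − 29.1 °C)/0.1727 = -328 W
(Negative Q ⇒ heat flows inward; heat gain = 328 W.)

Q = 328 W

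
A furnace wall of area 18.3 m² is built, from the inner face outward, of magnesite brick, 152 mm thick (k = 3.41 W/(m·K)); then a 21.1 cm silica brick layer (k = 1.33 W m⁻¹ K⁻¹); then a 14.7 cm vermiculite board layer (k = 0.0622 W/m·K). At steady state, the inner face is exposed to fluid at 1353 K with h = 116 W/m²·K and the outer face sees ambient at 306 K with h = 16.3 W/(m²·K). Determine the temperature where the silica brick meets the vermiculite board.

T = 1269 K

Resistance network (inner→outer):
  R_conv,in = 1/(hA) = 1/(116·18.3) = 4.711×10^-4 K/W
  R_magnesite brick = L/(kA) = 0.152/(3.41·18.3) = 0.002436 K/W
  R_silica brick = L/(kA) = 0.211/(1.33·18.3) = 0.008669 K/W
  R_vermiculite board = L/(kA) = 0.147/(0.0622·18.3) = 0.1291 K/W
  R_conv,out = 1/(hA) = 1/(16.3·18.3) = 0.003352 K/W
ΣR = 4.711×10^-4 + 0.002436 + 0.008669 + 0.1291 + 0.003352 = 0.1440 K/W
Q = ΔT/ΣR = (1353 K − 306 K)/0.1440 = 7271 W
From the inner boundary to the silica brick/vermiculite board interface, ΣR_partial = 0.01158 K/W.
T_interface = T_in − Q·ΣR_partial = 1353 K − (7271)(0.01158) = 1269 K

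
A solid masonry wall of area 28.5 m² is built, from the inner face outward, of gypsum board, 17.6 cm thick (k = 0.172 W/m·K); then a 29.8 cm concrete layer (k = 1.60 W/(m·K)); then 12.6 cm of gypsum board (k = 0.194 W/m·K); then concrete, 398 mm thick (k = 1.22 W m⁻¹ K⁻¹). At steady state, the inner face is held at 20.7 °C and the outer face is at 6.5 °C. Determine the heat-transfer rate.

Resistance network (inner→outer):
  R_gypsum board = L/(kA) = 0.176/(0.172·28.5) = 0.03590 K/W
  R_concrete = L/(kA) = 0.298/(1.60·28.5) = 0.006535 K/W
  R_gypsum board = L/(kA) = 0.126/(0.194·28.5) = 0.02279 K/W
  R_concrete = L/(kA) = 0.398/(1.22·28.5) = 0.01145 K/W
ΣR = 0.03590 + 0.006535 + 0.02279 + 0.01145 = 0.07668 K/W
Q = ΔT/ΣR = (20.7 °C − 6.5 °C)/0.07668 = 185 W

Q = 185 W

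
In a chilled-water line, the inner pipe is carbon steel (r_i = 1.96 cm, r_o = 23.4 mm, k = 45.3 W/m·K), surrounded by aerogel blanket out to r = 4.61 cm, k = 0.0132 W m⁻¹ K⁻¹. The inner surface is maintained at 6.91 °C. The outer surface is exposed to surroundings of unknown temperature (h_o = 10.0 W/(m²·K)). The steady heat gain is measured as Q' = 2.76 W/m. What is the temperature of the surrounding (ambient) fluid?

Series resistances:
  R'_carbon steel = ln(0.0234/0.0196)/(2πk) = 0.1772/(2π·45.3) = 6.226×10^-4 m·K/W
  R'_aerogel blanket = ln(0.0461/0.0234)/(2πk) = 0.6781/(2π·0.0132) = 8.176 m·K/W
  R'_conv,out = 1/(2πr h) = 1/(2π·0.0461·10.0) = 0.3452 m·K/W
ΣR = 8.522 m·K/W
ΔT = Q'·ΣR = 2.76 × 8.522 = 23.52 K
Heat flows inward, so T_out = T_in + ΔT = 6.91 + 23.52 = 30.4 °C

T_out = 30.4 °C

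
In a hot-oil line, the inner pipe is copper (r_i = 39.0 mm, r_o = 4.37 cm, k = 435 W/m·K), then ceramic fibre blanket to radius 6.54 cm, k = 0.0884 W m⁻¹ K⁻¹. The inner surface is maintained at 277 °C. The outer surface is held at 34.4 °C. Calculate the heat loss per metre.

Series thermal resistances, inner to outer:
  R'_copper = ln(0.0437/0.0390)/(2πk) = 0.1138/(2π·435) = 4.163×10^-5 m·K/W
  R'_ceramic fibre blanket = ln(0.0654/0.0437)/(2πk) = 0.4032/(2π·0.0884) = 0.7259 m·K/W
ΣR = 4.163×10^-5 + 0.7259 = 0.7259 m·K/W
Q' = ΔT/ΣR = (277 °C − 34.4 °C)/0.7259 = 334 W/m

Q' = 334 W/m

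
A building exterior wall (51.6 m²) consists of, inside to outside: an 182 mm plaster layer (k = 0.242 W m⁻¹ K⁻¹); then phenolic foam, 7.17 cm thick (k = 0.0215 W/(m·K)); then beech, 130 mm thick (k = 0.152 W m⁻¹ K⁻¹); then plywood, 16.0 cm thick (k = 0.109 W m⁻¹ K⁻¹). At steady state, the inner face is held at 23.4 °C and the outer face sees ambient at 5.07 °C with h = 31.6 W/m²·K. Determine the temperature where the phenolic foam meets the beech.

Resistance network (inner→outer):
  R_plaster = L/(kA) = 0.182/(0.242·51.6) = 0.01457 K/W
  R_phenolic foam = L/(kA) = 0.0717/(0.0215·51.6) = 0.06463 K/W
  R_beech = L/(kA) = 0.130/(0.152·51.6) = 0.01657 K/W
  R_plywood = L/(kA) = 0.160/(0.109·51.6) = 0.02845 K/W
  R_conv,out = 1/(hA) = 1/(31.6·51.6) = 6.133×10^-4 K/W
ΣR = 0.01457 + 0.06463 + 0.01657 + 0.02845 + 6.133×10^-4 = 0.1248 K/W
Q = ΔT/ΣR = (23.4 °C − 5.07 °C)/0.1248 = 146.9 W
From the inner boundary to the phenolic foam/beech interface, ΣR_partial = 0.07920 K/W.
T_interface = T_in − Q·ΣR_partial = 23.4 °C − (146.9)(0.07920) = 11.8 °C

T = 11.8 °C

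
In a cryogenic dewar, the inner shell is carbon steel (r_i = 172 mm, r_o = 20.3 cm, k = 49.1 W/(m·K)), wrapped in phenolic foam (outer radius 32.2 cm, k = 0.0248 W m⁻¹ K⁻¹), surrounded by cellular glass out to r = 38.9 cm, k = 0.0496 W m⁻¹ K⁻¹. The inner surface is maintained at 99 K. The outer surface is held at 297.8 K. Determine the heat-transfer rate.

Q = 29.7 W

Resistance network (inner→outer):
  R_carbon steel = (1/0.172 − 1/0.203)/(4πk) = 0.8878/(4π·49.1) = 0.001439 K/W
  R_phenolic foam = (1/0.203 − 1/0.322)/(4πk) = 1.821/(4π·0.0248) = 5.842 K/W
  R_cellular glass = (1/0.322 − 1/0.389)/(4πk) = 0.5349/(4π·0.0496) = 0.8582 K/W
ΣR = 0.001439 + 5.842 + 0.8582 = 6.702 K/W
Q = ΔT/ΣR = (99 K − 297.8 K)/6.702 = -29.7 W
(Negative Q ⇒ heat flows inward; heat gain = 29.7 W.)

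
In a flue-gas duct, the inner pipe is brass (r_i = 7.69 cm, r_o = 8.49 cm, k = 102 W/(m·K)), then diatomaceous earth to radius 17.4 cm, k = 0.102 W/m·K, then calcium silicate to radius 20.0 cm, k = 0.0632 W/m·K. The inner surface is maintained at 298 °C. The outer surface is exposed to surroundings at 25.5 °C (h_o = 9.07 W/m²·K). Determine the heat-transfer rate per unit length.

Treat each layer as a resistance in series:
  R'_brass = ln(0.0849/0.0769)/(2πk) = 0.09897/(2π·102) = 1.544×10^-4 m·K/W
  R'_diatomaceous earth = ln(0.174/0.0849)/(2πk) = 0.7176/(2π·0.102) = 1.120 m·K/W
  R'_calcium silicate = ln(0.200/0.174)/(2πk) = 0.1393/(2π·0.0632) = 0.3507 m·K/W
  R'_conv,out = 1/(2πr h) = 1/(2π·0.200·9.07) = 0.08774 m·K/W
ΣR = 1.544×10^-4 + 1.120 + 0.3507 + 0.08774 = 1.559 m·K/W
Q' = ΔT/ΣR = (298 °C − 25.5 °C)/1.559 = 175 W/m

Q' = 175 W/m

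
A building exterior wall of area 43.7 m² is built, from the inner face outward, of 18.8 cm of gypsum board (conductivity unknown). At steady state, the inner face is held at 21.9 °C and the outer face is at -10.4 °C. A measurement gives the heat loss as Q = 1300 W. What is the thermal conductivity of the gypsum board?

k = 0.173 W/m·K

ΣR = ΔT/Q = |21.9 − -10.4|/1300 = 0.02485 K/W
L/(kA) = 0.02485 ⇒ k = 0.188/(0.02485·43.7) = 0.173 W/m·K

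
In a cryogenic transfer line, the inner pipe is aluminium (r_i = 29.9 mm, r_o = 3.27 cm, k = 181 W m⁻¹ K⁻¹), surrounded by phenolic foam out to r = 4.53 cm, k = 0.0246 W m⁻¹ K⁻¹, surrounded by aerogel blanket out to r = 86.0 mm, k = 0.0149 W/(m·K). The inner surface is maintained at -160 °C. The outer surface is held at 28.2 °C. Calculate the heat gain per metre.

Resistance network (inner→outer):
  R'_aluminium = ln(0.0327/0.0299)/(2πk) = 0.08952/(2π·181) = 7.871×10^-5 m·K/W
  R'_phenolic foam = ln(0.0453/0.0327)/(2πk) = 0.3259/(2π·0.0246) = 2.109 m·K/W
  R'_aerogel blanket = ln(0.0860/0.0453)/(2πk) = 0.6410/(2π·0.0149) = 6.847 m·K/W
ΣR = 7.871×10^-5 + 2.109 + 6.847 = 8.956 m·K/W
Q' = ΔT/ΣR = (-160 °C − 28.2 °C)/8.956 = -21.0 W/m
(Negative Q' ⇒ heat flows inward; heat gain = 21.0 W/m.)

Q' = 21.0 W/m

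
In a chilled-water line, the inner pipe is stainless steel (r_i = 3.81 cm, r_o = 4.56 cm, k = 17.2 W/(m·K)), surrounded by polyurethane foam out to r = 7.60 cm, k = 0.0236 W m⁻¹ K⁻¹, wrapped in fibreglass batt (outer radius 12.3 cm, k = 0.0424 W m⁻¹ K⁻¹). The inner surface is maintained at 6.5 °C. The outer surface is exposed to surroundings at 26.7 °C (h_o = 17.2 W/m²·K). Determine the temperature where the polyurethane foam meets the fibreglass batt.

Series thermal resistances, inner to outer:
  R'_stainless steel = ln(0.0456/0.0381)/(2πk) = 0.1797/(2π·17.2) = 0.001663 m·K/W
  R'_polyurethane foam = ln(0.0760/0.0456)/(2πk) = 0.5108/(2π·0.0236) = 3.445 m·K/W
  R'_fibreglass batt = ln(0.123/0.0760)/(2πk) = 0.4815/(2π·0.0424) = 1.807 m·K/W
  R'_conv,out = 1/(2πr h) = 1/(2π·0.123·17.2) = 0.07523 m·K/W
ΣR = 0.001663 + 3.445 + 1.807 + 0.07523 = 5.329 m·K/W
Q' = ΔT/ΣR = (6.5 °C − 26.7 °C)/5.329 = -3.791 W/m
From the inner boundary to the polyurethane foam/fibreglass batt interface, ΣR_partial = 3.447 m·K/W.
T_interface = T_in − Q'·ΣR_partial = 6.5 °C − (-3.791)(3.447) = 19.6 °C

T = 19.6 °C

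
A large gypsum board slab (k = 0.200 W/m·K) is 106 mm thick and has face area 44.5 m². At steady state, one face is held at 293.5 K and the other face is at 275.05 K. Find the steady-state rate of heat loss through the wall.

Q = 1550 W

Q = kA·ΔT/L = 0.200 × 44.5 × |293.5 K − 275.05 K| / 0.106 = 1550 W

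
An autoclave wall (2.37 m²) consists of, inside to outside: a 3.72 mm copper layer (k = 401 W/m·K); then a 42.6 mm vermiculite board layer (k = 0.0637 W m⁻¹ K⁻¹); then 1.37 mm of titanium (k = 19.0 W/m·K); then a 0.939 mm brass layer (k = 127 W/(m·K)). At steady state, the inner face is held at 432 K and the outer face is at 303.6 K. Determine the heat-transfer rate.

Resistance network (inner→outer):
  R_copper = L/(kA) = 0.00372/(401·2.37) = 3.914×10^-6 K/W
  R_vermiculite board = L/(kA) = 0.0426/(0.0637·2.37) = 0.2822 K/W
  R_titanium = L/(kA) = 0.00137/(19.0·2.37) = 3.042×10^-5 K/W
  R_brass = L/(kA) = 9.39×10^-4/(127·2.37) = 3.120×10^-6 K/W
ΣR = 3.914×10^-6 + 0.2822 + 3.042×10^-5 + 3.120×10^-6 = 0.2822 K/W
Q = ΔT/ΣR = (432 K − 303.6 K)/0.2822 = 455 W

Q = 455 W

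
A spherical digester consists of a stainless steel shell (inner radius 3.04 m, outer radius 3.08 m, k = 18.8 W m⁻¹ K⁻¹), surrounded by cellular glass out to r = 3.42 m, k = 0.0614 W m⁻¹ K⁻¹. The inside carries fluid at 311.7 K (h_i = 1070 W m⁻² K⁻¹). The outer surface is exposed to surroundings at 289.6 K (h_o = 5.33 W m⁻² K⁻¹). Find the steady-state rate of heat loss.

Series thermal resistances, inner to outer:
  R_conv,in = 1/(4πr²h) = 1/(4π·3.04²·1070) = 8.047×10^-6 K/W
  R_stainless steel = (1/3.04 − 1/3.08)/(4πk) = 0.004272/(4π·18.8) = 1.808×10^-5 K/W
  R_cellular glass = (1/3.08 − 1/3.42)/(4πk) = 0.03228/(4π·0.0614) = 0.04183 K/W
  R_conv,out = 1/(4πr²h) = 1/(4π·3.42²·5.33) = 0.001276 K/W
ΣR = 8.047×10^-6 + 1.808×10^-5 + 0.04183 + 0.001276 = 0.04313 K/W
Q = ΔT/ΣR = (311.7 K − 289.6 K)/0.04313 = 512 W

Q = 512 W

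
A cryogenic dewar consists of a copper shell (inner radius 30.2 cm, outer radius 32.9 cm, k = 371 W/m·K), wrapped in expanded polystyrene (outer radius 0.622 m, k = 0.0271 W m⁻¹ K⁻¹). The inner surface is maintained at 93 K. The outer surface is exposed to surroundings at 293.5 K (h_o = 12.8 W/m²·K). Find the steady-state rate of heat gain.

Q = 47.5 W

Treat each layer as a resistance in series:
  R_copper = (1/0.302 − 1/0.329)/(4πk) = 0.2717/(4π·371) = 5.829×10^-5 K/W
  R_expanded polystyrene = (1/0.329 − 1/0.622)/(4πk) = 1.432/(4π·0.0271) = 4.204 K/W
  R_conv,out = 1/(4πr²h) = 1/(4π·0.622²·12.8) = 0.01607 K/W
ΣR = 5.829×10^-5 + 4.204 + 0.01607 = 4.220 K/W
Q = ΔT/ΣR = (93 K − 293.5 K)/4.220 = -47.5 W
(Negative Q ⇒ heat flows inward; heat gain = 47.5 W.)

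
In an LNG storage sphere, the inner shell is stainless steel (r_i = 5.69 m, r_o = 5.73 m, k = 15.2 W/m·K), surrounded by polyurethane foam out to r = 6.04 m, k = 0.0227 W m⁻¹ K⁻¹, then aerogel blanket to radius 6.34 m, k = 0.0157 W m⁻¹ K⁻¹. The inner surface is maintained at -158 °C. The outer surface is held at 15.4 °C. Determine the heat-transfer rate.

Treat each layer as a resistance in series:
  R_stainless steel = (1/5.69 − 1/5.73)/(4πk) = 0.001227/(4π·15.2) = 6.423×10^-6 K/W
  R_polyurethane foam = (1/5.73 − 1/6.04)/(4πk) = 0.008957/(4π·0.0227) = 0.03140 K/W
  R_aerogel blanket = (1/6.04 − 1/6.34)/(4πk) = 0.007834/(4π·0.0157) = 0.03971 K/W
ΣR = 6.423×10^-6 + 0.03140 + 0.03971 = 0.07112 K/W
Q = ΔT/ΣR = (-158 °C − 15.4 °C)/0.07112 = -2440 W
(Negative Q ⇒ heat flows inward; heat gain = 2440 W.)

Q = 2.44 kW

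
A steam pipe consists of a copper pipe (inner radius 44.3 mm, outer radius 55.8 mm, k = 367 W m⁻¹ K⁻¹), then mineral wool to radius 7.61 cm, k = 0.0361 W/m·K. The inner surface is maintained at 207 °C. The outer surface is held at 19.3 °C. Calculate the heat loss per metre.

Q' = 137 W/m

Series thermal resistances, inner to outer:
  R'_copper = ln(0.0558/0.0443)/(2πk) = 0.2308/(2π·367) = 1.001×10^-4 m·K/W
  R'_mineral wool = ln(0.0761/0.0558)/(2πk) = 0.3103/(2π·0.0361) = 1.368 m·K/W
ΣR = 1.001×10^-4 + 1.368 = 1.368 m·K/W
Q' = ΔT/ΣR = (207 °C − 19.3 °C)/1.368 = 137 W/m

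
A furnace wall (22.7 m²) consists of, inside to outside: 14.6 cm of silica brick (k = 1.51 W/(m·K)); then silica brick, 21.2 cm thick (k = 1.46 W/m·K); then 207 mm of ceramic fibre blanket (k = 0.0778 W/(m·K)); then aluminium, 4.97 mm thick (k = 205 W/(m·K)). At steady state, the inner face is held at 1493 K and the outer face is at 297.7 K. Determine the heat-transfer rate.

Q = 9.35 kW

Resistance network (inner→outer):
  R_silica brick = L/(kA) = 0.146/(1.51·22.7) = 0.004259 K/W
  R_silica brick = L/(kA) = 0.212/(1.46·22.7) = 0.006397 K/W
  R_ceramic fibre blanket = L/(kA) = 0.207/(0.0778·22.7) = 0.1172 K/W
  R_aluminium = L/(kA) = 0.00497/(205·22.7) = 1.068×10^-6 K/W
ΣR = 0.004259 + 0.006397 + 0.1172 + 1.068×10^-6 = 0.1279 K/W
Q = ΔT/ΣR = (1493 K − 297.7 K)/0.1279 = 9350 W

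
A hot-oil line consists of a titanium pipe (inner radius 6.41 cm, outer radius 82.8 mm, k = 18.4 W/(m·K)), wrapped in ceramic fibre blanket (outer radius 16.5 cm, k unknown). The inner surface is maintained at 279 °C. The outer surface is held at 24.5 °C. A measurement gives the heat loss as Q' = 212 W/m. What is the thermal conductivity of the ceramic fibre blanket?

k = 0.0916 W/m·K

ΣR = ΔT/Q' = |279 − 24.5|/212 = 1.200 m·K/W
Known resistances:
  R'_titanium = ln(0.0828/0.0641)/(2πk) = 0.2560/(2π·18.4) = 0.002214 m·K/W
R_ceramic fibre blanket = ΣR − ΣR_known = 1.200 − 0.002214 = 1.198 m·K/W
ln(r₂/r₁)/(2πk) = 1.198 ⇒ k = 0.6895/(2π·1.198) = 0.0916 W/m·K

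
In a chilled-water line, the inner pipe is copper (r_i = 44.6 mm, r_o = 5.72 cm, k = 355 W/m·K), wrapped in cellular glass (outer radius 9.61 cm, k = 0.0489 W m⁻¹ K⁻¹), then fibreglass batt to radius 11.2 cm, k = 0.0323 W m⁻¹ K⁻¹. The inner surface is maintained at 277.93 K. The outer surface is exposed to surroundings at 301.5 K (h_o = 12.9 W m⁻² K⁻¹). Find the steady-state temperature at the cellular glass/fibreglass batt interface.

T = 293.5 K

Treat each layer as a resistance in series:
  R'_copper = ln(0.0572/0.0446)/(2πk) = 0.2488/(2π·355) = 1.116×10^-4 m·K/W
  R'_cellular glass = ln(0.0961/0.0572)/(2πk) = 0.5188/(2π·0.0489) = 1.689 m·K/W
  R'_fibreglass batt = ln(0.112/0.0961)/(2πk) = 0.1531/(2π·0.0323) = 0.7544 m·K/W
  R'_conv,out = 1/(2πr h) = 1/(2π·0.112·12.9) = 0.1102 m·K/W
ΣR = 1.116×10^-4 + 1.689 + 0.7544 + 0.1102 = 2.554 m·K/W
Q' = ΔT/ΣR = (277.93 K − 301.5 K)/2.554 = -9.229 W/m
From the inner boundary to the cellular glass/fibreglass batt interface, ΣR_partial = 1.689 m·K/W.
T_interface = T_in − Q'·ΣR_partial = 277.93 K − (-9.229)(1.689) = 293.5 K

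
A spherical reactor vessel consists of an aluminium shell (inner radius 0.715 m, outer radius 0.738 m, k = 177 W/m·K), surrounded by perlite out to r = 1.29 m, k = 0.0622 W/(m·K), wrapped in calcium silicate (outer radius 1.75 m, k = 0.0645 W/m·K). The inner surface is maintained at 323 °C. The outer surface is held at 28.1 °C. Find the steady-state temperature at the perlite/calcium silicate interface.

Resistance network (inner→outer):
  R_aluminium = (1/0.715 − 1/0.738)/(4πk) = 0.04359/(4π·177) = 1.960×10^-5 K/W
  R_perlite = (1/0.738 − 1/1.29)/(4πk) = 0.5798/(4π·0.0622) = 0.7418 K/W
  R_calcium silicate = (1/1.29 − 1/1.75)/(4πk) = 0.2038/(4π·0.0645) = 0.2514 K/W
ΣR = 1.960×10^-5 + 0.7418 + 0.2514 = 0.9932 K/W
Q = ΔT/ΣR = (323 °C − 28.1 °C)/0.9932 = 296.9 W
From the inner boundary to the perlite/calcium silicate interface, ΣR_partial = 0.7418 K/W.
T_interface = T_in − Q·ΣR_partial = 323 °C − (296.9)(0.7418) = 103 °C

T = 103 °C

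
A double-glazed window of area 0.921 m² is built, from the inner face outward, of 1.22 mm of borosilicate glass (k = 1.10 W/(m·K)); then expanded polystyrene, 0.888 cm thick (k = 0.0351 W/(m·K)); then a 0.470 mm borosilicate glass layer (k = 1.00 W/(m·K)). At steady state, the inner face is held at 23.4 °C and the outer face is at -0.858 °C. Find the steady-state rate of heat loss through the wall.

Series thermal resistances, inner to outer:
  R_borosilicate glass = L/(kA) = 0.00122/(1.10·0.921) = 0.001204 K/W
  R_expanded polystyrene = L/(kA) = 0.00888/(0.0351·0.921) = 0.2747 K/W
  R_borosilicate glass = L/(kA) = 4.70×10^-4/(1.00·0.921) = 5.103×10^-4 K/W
ΣR = 0.001204 + 0.2747 + 5.103×10^-4 = 0.2764 K/W
Q = ΔT/ΣR = (23.4 °C − -0.858 °C)/0.2764 = 87.8 W

Q = 87.8 W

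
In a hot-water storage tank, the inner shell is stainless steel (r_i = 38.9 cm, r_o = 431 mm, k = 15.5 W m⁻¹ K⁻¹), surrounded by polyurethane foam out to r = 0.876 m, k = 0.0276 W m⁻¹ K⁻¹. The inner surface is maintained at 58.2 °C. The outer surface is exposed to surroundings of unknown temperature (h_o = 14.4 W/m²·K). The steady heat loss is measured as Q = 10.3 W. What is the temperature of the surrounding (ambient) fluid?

Sum the resistances:
  R_stainless steel = (1/0.389 − 1/0.431)/(4πk) = 0.2505/(4π·15.5) = 0.001286 K/W
  R_polyurethane foam = (1/0.431 − 1/0.876)/(4πk) = 1.179/(4π·0.0276) = 3.398 K/W
  R_conv,out = 1/(4πr²h) = 1/(4π·0.876²·14.4) = 0.007201 K/W
ΣR = 3.407 K/W
ΔT = Q·ΣR = 10.3 × 3.407 = 35.09 K
Heat flows outward, so T_out = T_in − ΔT = 58.2 − 35.09 = 23.1 °C

T_out = 23.1 °C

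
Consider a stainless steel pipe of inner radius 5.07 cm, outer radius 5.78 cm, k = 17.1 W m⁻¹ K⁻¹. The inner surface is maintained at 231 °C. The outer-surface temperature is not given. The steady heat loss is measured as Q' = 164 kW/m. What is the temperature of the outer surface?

Series resistances:
  R'_stainless steel = ln(0.0578/0.0507)/(2πk) = 0.1311/(2π·17.1) = 0.001220 m·K/W
ΣR = 0.001220 m·K/W
ΔT = Q'·ΣR = 1.64×10^5 × 0.001220 = 200.1 K
Heat flows outward, so T_out = T_in − ΔT = 231 − 200.1 = 30.9 °C

T_out = 30.9 °C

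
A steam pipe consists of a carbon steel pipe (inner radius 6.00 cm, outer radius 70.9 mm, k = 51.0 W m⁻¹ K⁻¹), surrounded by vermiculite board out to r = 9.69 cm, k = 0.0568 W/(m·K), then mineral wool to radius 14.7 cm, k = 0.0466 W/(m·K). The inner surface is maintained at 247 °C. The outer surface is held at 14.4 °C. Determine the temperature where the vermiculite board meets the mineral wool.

Series thermal resistances, inner to outer:
  R'_carbon steel = ln(0.0709/0.0600)/(2πk) = 0.1669/(2π·51.0) = 5.209×10^-4 m·K/W
  R'_vermiculite board = ln(0.0969/0.0709)/(2πk) = 0.3124/(2π·0.0568) = 0.8754 m·K/W
  R'_mineral wool = ln(0.147/0.0969)/(2πk) = 0.4168/(2π·0.0466) = 1.423 m·K/W
ΣR = 5.209×10^-4 + 0.8754 + 1.423 = 2.299 m·K/W
Q' = ΔT/ΣR = (247 °C − 14.4 °C)/2.299 = 101.2 W/m
From the inner boundary to the vermiculite board/mineral wool interface, ΣR_partial = 0.8759 m·K/W.
T_interface = T_in − Q'·ΣR_partial = 247 °C − (101.2)(0.8759) = 158 °C

T = 158 °C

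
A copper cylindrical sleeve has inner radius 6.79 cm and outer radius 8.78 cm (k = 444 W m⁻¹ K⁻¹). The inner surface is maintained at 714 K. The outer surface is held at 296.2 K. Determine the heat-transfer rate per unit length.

Q' = 4530 kW/m

Q' = 2πk·ΔT/ln(r₂/r₁) = 2π × 444 × 417.8 / ln(0.0878/0.0679) = 4.53×10^6 W/m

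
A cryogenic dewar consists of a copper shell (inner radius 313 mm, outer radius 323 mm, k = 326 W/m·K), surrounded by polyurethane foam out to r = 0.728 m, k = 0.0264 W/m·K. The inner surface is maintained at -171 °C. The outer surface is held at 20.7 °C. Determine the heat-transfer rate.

Q = 36.9 W

Series thermal resistances, inner to outer:
  R_copper = (1/0.313 − 1/0.323)/(4πk) = 0.09891/(4π·326) = 2.414×10^-5 K/W
  R_polyurethane foam = (1/0.323 − 1/0.728)/(4πk) = 1.722/(4π·0.0264) = 5.192 K/W
ΣR = 2.414×10^-5 + 5.192 = 5.192 K/W
Q = ΔT/ΣR = (-171 °C − 20.7 °C)/5.192 = -36.9 W
(Negative Q ⇒ heat flows inward; heat gain = 36.9 W.)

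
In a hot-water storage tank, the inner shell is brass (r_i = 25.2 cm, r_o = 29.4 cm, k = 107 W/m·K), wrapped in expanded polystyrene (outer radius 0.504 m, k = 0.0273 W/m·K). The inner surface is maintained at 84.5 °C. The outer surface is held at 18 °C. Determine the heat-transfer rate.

Resistance network (inner→outer):
  R_brass = (1/0.252 − 1/0.294)/(4πk) = 0.5669/(4π·107) = 4.216×10^-4 K/W
  R_expanded polystyrene = (1/0.294 − 1/0.504)/(4πk) = 1.417/(4π·0.0273) = 4.131 K/W
ΣR = 4.216×10^-4 + 4.131 = 4.131 K/W
Q = ΔT/ΣR = (84.5 °C − 18 °C)/4.131 = 16.1 W

Q = 16.1 W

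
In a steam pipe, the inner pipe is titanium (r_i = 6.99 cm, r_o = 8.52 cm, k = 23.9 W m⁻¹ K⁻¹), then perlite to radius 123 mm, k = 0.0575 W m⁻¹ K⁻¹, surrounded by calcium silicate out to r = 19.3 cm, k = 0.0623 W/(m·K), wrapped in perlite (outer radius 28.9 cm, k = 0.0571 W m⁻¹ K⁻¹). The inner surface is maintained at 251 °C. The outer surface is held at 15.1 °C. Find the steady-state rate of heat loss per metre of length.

Series thermal resistances, inner to outer:
  R'_titanium = ln(0.0852/0.0699)/(2πk) = 0.1979/(2π·23.9) = 0.001318 m·K/W
  R'_perlite = ln(0.123/0.0852)/(2πk) = 0.3672/(2π·0.0575) = 1.016 m·K/W
  R'_calcium silicate = ln(0.193/0.123)/(2πk) = 0.4505/(2π·0.0623) = 1.151 m·K/W
  R'_perlite = ln(0.289/0.193)/(2πk) = 0.4037/(2π·0.0571) = 1.125 m·K/W
ΣR = 0.001318 + 1.016 + 1.151 + 1.125 = 3.293 m·K/W
Q' = ΔT/ΣR = (251 °C − 15.1 °C)/3.293 = 71.6 W/m

Q' = 71.6 W/m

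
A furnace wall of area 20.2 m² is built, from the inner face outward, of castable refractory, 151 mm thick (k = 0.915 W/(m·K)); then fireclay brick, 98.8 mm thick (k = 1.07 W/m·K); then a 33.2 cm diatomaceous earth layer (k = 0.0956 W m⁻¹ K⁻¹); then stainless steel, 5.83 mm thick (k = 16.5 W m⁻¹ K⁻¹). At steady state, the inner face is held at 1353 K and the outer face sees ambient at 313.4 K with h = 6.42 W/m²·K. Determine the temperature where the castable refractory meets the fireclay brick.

T = 1309 K

Resistance network (inner→outer):
  R_castable refractory = L/(kA) = 0.151/(0.915·20.2) = 0.008170 K/W
  R_fireclay brick = L/(kA) = 0.0988/(1.07·20.2) = 0.004571 K/W
  R_diatomaceous earth = L/(kA) = 0.332/(0.0956·20.2) = 0.1719 K/W
  R_stainless steel = L/(kA) = 0.00583/(16.5·20.2) = 1.749×10^-5 K/W
  R_conv,out = 1/(hA) = 1/(6.42·20.2) = 0.007711 K/W
ΣR = 0.008170 + 0.004571 + 0.1719 + 1.749×10^-5 + 0.007711 = 0.1924 K/W
Q = ΔT/ΣR = (1353 K − 313.4 K)/0.1924 = 5403 W
From the inner boundary to the castable refractory/fireclay brick interface, ΣR_partial = 0.008170 K/W.
T_interface = T_in − Q·ΣR_partial = 1353 K − (5403)(0.008170) = 1309 K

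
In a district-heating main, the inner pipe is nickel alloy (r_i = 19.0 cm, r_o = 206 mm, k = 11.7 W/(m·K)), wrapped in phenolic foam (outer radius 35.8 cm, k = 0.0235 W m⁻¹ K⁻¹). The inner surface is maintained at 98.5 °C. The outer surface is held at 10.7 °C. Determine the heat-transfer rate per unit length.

Series thermal resistances, inner to outer:
  R'_nickel alloy = ln(0.206/0.190)/(2πk) = 0.08085/(2π·11.7) = 0.001100 m·K/W
  R'_phenolic foam = ln(0.358/0.206)/(2πk) = 0.5527/(2π·0.0235) = 3.743 m·K/W
ΣR = 0.001100 + 3.743 = 3.744 m·K/W
Q' = ΔT/ΣR = (98.5 °C − 10.7 °C)/3.744 = 23.5 W/m

Q' = 23.5 W/m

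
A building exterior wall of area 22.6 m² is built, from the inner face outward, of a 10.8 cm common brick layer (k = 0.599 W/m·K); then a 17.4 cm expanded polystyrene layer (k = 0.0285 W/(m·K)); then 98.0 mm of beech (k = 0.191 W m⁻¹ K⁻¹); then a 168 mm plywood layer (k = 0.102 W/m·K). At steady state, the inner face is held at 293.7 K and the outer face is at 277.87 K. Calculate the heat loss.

Q = 42.4 W

Series thermal resistances, inner to outer:
  R_common brick = L/(kA) = 0.108/(0.599·22.6) = 0.007978 K/W
  R_expanded polystyrene = L/(kA) = 0.174/(0.0285·22.6) = 0.2701 K/W
  R_beech = L/(kA) = 0.0980/(0.191·22.6) = 0.02270 K/W
  R_plywood = L/(kA) = 0.168/(0.102·22.6) = 0.07288 K/W
ΣR = 0.007978 + 0.2701 + 0.02270 + 0.07288 = 0.3737 K/W
Q = ΔT/ΣR = (293.7 K − 277.87 K)/0.3737 = 42.4 W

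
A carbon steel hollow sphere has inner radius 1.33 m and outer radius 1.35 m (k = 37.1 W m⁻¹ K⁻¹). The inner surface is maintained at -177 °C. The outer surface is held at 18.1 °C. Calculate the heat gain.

Q = 8170 kW

Q = 4πk·ΔT/(1/r₁ − 1/r₂) = 4π × 37.1 × 195.1 / (1/1.33 − 1/1.35) = 8.17×10^6 W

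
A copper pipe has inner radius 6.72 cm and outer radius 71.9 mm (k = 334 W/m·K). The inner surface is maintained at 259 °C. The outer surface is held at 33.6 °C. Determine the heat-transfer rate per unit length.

Q' = 2πk·ΔT/ln(r₂/r₁) = 2π × 334 × 225.4 / ln(0.0719/0.0672) = 7.00×10^6 W/m

Q' = 7000 kW/m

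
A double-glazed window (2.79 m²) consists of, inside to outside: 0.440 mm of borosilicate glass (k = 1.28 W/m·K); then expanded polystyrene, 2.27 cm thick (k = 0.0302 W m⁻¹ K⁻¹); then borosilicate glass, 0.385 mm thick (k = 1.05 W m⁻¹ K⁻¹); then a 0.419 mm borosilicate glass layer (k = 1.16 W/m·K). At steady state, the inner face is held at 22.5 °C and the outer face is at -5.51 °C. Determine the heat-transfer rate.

Series thermal resistances, inner to outer:
  R_borosilicate glass = L/(kA) = 4.40×10^-4/(1.28·2.79) = 1.232×10^-4 K/W
  R_expanded polystyrene = L/(kA) = 0.0227/(0.0302·2.79) = 0.2694 K/W
  R_borosilicate glass = L/(kA) = 3.85×10^-4/(1.05·2.79) = 1.314×10^-4 K/W
  R_borosilicate glass = L/(kA) = 4.19×10^-4/(1.16·2.79) = 1.295×10^-4 K/W
ΣR = 1.232×10^-4 + 0.2694 + 1.314×10^-4 + 1.295×10^-4 = 0.2698 K/W
Q = ΔT/ΣR = (22.5 °C − -5.51 °C)/0.2698 = 104 W

Q = 104 W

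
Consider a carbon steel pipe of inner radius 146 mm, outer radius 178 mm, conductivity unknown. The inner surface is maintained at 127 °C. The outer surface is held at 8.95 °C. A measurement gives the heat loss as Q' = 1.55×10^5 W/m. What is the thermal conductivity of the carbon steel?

ΣR = ΔT/Q' = |127 − 8.95|/1.55×10^5 = 7.616×10^-4 m·K/W
ln(r₂/r₁)/(2πk) = 7.616×10^-4 ⇒ k = 0.1982/(2π·7.616×10^-4) = 41.4 W/m·K

k = 41.4 W/m·K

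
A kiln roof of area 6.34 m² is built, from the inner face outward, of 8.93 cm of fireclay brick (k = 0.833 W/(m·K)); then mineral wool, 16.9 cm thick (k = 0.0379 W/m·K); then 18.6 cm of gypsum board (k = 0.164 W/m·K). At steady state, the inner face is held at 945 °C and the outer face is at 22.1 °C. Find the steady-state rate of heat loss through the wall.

Series thermal resistances, inner to outer:
  R_fireclay brick = L/(kA) = 0.0893/(0.833·6.34) = 0.01691 K/W
  R_mineral wool = L/(kA) = 0.169/(0.0379·6.34) = 0.7033 K/W
  R_gypsum board = L/(kA) = 0.186/(0.164·6.34) = 0.1789 K/W
ΣR = 0.01691 + 0.7033 + 0.1789 = 0.8991 K/W
Q = ΔT/ΣR = (945 °C − 22.1 °C)/0.8991 = 1030 W

Q = 1030 W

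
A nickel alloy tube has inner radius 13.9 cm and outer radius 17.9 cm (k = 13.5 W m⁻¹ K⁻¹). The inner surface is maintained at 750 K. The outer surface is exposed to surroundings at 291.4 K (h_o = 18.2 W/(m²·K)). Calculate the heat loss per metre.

Treat each layer as a resistance in series:
  R'_nickel alloy = ln(0.179/0.139)/(2πk) = 0.2529/(2π·13.5) = 0.002982 m·K/W
  R'_conv,out = 1/(2πr h) = 1/(2π·0.179·18.2) = 0.04885 m·K/W
ΣR = 0.002982 + 0.04885 = 0.05183 m·K/W
Q' = ΔT/ΣR = (750 K − 291.4 K)/0.05183 = 8850 W/m

Q' = 8850 W/m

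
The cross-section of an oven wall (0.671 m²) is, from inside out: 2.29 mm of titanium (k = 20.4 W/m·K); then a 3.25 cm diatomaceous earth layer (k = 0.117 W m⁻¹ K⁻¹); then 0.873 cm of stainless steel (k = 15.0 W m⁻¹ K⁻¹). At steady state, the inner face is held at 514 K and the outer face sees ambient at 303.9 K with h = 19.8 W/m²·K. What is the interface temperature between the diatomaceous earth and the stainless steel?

T = 336.5 K

Series thermal resistances, inner to outer:
  R_titanium = L/(kA) = 0.00229/(20.4·0.671) = 1.673×10^-4 K/W
  R_diatomaceous earth = L/(kA) = 0.0325/(0.117·0.671) = 0.4140 K/W
  R_stainless steel = L/(kA) = 0.00873/(15.0·0.671) = 8.674×10^-4 K/W
  R_conv,out = 1/(hA) = 1/(19.8·0.671) = 0.07527 K/W
ΣR = 1.673×10^-4 + 0.4140 + 8.674×10^-4 + 0.07527 = 0.4903 K/W
Q = ΔT/ΣR = (514 K − 303.9 K)/0.4903 = 428.5 W
From the inner boundary to the diatomaceous earth/stainless steel interface, ΣR_partial = 0.4142 K/W.
T_interface = T_in − Q·ΣR_partial = 514 K − (428.5)(0.4142) = 336.5 K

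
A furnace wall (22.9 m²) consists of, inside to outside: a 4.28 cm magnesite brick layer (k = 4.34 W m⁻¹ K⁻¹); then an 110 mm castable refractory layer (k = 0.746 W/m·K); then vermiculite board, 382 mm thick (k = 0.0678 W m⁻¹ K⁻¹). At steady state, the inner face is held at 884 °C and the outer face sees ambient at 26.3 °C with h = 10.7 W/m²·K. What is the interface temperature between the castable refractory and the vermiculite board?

T = 861 °C

Series thermal resistances, inner to outer:
  R_magnesite brick = L/(kA) = 0.0428/(4.34·22.9) = 4.306×10^-4 K/W
  R_castable refractory = L/(kA) = 0.110/(0.746·22.9) = 0.006439 K/W
  R_vermiculite board = L/(kA) = 0.382/(0.0678·22.9) = 0.2460 K/W
  R_conv,out = 1/(hA) = 1/(10.7·22.9) = 0.004081 K/W
ΣR = 4.306×10^-4 + 0.006439 + 0.2460 + 0.004081 = 0.2570 K/W
Q = ΔT/ΣR = (884 °C − 26.3 °C)/0.2570 = 3337 W
From the inner boundary to the castable refractory/vermiculite board interface, ΣR_partial = 0.006870 K/W.
T_interface = T_in − Q·ΣR_partial = 884 °C − (3337)(0.006870) = 861 °C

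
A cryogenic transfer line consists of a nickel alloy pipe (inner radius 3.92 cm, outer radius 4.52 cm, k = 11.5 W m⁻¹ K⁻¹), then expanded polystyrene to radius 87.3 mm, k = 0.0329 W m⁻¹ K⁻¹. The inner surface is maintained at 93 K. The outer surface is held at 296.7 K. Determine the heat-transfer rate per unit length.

Resistance network (inner→outer):
  R'_nickel alloy = ln(0.0452/0.0392)/(2πk) = 0.1424/(2π·11.5) = 0.001971 m·K/W
  R'_expanded polystyrene = ln(0.0873/0.0452)/(2πk) = 0.6583/(2π·0.0329) = 3.184 m·K/W
ΣR = 0.001971 + 3.184 = 3.186 m·K/W
Q' = ΔT/ΣR = (93 K − 296.7 K)/3.186 = -63.9 W/m
(Negative Q' ⇒ heat flows inward; heat gain = 63.9 W/m.)

Q' = 63.9 W/m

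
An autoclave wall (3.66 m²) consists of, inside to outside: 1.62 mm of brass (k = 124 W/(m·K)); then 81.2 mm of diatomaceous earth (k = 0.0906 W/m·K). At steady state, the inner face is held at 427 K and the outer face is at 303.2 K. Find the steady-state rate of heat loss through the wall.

Q = 506 W

Series thermal resistances, inner to outer:
  R_brass = L/(kA) = 0.00162/(124·3.66) = 3.570×10^-6 K/W
  R_diatomaceous earth = L/(kA) = 0.0812/(0.0906·3.66) = 0.2449 K/W
ΣR = 3.570×10^-6 + 0.2449 = 0.2449 K/W
Q = ΔT/ΣR = (427 K − 303.2 K)/0.2449 = 506 W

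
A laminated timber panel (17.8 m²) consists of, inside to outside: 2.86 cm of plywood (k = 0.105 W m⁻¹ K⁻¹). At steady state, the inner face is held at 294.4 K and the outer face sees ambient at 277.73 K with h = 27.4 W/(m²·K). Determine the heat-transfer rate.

Q = 961 W

Treat each layer as a resistance in series:
  R_plywood = L/(kA) = 0.0286/(0.105·17.8) = 0.01530 K/W
  R_conv,out = 1/(hA) = 1/(27.4·17.8) = 0.002050 K/W
ΣR = 0.01530 + 0.002050 = 0.01735 K/W
Q = ΔT/ΣR = (294.4 K − 277.73 K)/0.01735 = 961 W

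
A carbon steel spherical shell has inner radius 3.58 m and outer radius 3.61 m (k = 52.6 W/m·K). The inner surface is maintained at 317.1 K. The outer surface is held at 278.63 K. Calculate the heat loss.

Q = 4πk·ΔT/(1/r₁ − 1/r₂) = 4π × 52.6 × 38.47 / (1/3.58 − 1/3.61) = 1.10×10^7 W

Q = 11000 kW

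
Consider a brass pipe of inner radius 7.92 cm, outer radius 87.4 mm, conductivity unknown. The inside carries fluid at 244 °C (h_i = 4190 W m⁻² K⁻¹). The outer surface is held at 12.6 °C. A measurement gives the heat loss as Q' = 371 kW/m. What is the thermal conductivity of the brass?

k = 109 W/m·K

ΣR = ΔT/Q' = |244 − 12.6|/3.71×10^5 = 6.237×10^-4 m·K/W
Known resistances:
  R'_conv,in = 1/(2πr h) = 1/(2π·0.0792·4190) = 4.796×10^-4 m·K/W
R_brass = ΣR − ΣR_known = 6.237×10^-4 − 4.796×10^-4 = 1.441×10^-4 m·K/W
ln(r₂/r₁)/(2πk) = 1.441×10^-4 ⇒ k = 0.09852/(2π·1.441×10^-4) = 109 W/m·K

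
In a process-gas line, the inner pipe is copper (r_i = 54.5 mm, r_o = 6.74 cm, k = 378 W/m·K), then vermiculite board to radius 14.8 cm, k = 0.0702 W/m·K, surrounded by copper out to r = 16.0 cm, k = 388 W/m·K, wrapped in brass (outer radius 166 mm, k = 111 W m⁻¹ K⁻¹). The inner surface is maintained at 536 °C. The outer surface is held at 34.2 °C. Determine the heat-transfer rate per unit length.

Q' = 281 W/m

Series thermal resistances, inner to outer:
  R'_copper = ln(0.0674/0.0545)/(2πk) = 0.2124/(2π·378) = 8.945×10^-5 m·K/W
  R'_vermiculite board = ln(0.148/0.0674)/(2πk) = 0.7866/(2π·0.0702) = 1.783 m·K/W
  R'_copper = ln(0.160/0.148)/(2πk) = 0.07796/(2π·388) = 3.198×10^-5 m·K/W
  R'_brass = ln(0.166/0.160)/(2πk) = 0.03681/(2π·111) = 5.278×10^-5 m·K/W
ΣR = 8.945×10^-5 + 1.783 + 3.198×10^-5 + 5.278×10^-5 = 1.783 m·K/W
Q' = ΔT/ΣR = (536 °C − 34.2 °C)/1.783 = 281 W/m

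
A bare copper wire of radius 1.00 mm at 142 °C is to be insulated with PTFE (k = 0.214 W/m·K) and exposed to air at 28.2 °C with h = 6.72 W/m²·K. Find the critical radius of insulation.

r_cr = 3.18 cm

For a cylinder, r_cr = k_ins/h = 0.214/6.72 = 0.0318 m = 3.18 cm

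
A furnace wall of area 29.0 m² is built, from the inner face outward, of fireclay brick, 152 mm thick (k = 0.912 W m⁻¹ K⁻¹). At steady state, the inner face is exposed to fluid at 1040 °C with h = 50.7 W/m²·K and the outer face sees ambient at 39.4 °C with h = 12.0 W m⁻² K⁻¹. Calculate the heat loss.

Treat each layer as a resistance in series:
  R_conv,in = 1/(hA) = 1/(50.7·29.0) = 6.801×10^-4 K/W
  R_fireclay brick = L/(kA) = 0.152/(0.912·29.0) = 0.005747 K/W
  R_conv,out = 1/(hA) = 1/(12.0·29.0) = 0.002874 K/W
ΣR = 6.801×10^-4 + 0.005747 + 0.002874 = 0.009301 K/W
Q = ΔT/ΣR = (1040 °C − 39.4 °C)/0.009301 = 1.08×10^5 W

Q = 1.08×10^5 W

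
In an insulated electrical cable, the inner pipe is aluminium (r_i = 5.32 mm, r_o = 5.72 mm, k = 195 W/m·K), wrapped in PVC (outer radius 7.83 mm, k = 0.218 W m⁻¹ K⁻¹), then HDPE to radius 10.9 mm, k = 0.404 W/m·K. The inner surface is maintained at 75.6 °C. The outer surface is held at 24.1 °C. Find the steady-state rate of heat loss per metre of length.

Series thermal resistances, inner to outer:
  R'_aluminium = ln(0.00572/0.00532)/(2πk) = 0.07250/(2π·195) = 5.917×10^-5 m·K/W
  R'_PVC = ln(0.00783/0.00572)/(2πk) = 0.3140/(2π·0.218) = 0.2292 m·K/W
  R'_HDPE = ln(0.0109/0.00783)/(2πk) = 0.3308/(2π·0.404) = 0.1303 m·K/W
ΣR = 5.917×10^-5 + 0.2292 + 0.1303 = 0.3596 m·K/W
Q' = ΔT/ΣR = (75.6 °C − 24.1 °C)/0.3596 = 143 W/m

Q' = 143 W/m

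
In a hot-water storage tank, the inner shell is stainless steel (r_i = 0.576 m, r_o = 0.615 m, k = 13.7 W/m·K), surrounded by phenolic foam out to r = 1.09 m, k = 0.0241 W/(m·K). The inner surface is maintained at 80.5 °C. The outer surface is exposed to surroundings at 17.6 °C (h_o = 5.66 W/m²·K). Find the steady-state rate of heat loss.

Treat each layer as a resistance in series:
  R_stainless steel = (1/0.576 − 1/0.615)/(4πk) = 0.1101/(4π·13.7) = 6.395×10^-4 K/W
  R_phenolic foam = (1/0.615 − 1/1.09)/(4πk) = 0.7086/(4π·0.0241) = 2.340 K/W
  R_conv,out = 1/(4πr²h) = 1/(4π·1.09²·5.66) = 0.01183 K/W
ΣR = 6.395×10^-4 + 2.340 + 0.01183 = 2.352 K/W
Q = ΔT/ΣR = (80.5 °C − 17.6 °C)/2.352 = 26.7 W

Q = 26.7 W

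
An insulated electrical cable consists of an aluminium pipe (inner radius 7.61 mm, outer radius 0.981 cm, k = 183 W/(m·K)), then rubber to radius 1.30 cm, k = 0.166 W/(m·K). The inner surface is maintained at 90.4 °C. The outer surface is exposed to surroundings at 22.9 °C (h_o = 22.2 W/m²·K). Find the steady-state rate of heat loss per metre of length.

Resistance network (inner→outer):
  R'_aluminium = ln(0.00981/0.00761)/(2πk) = 0.2539/(2π·183) = 2.209×10^-4 m·K/W
  R'_rubber = ln(0.0130/0.00981)/(2πk) = 0.2815/(2π·0.166) = 0.2699 m·K/W
  R'_conv,out = 1/(2πr h) = 1/(2π·0.0130·22.2) = 0.5515 m·K/W
ΣR = 2.209×10^-4 + 0.2699 + 0.5515 = 0.8216 m·K/W
Q' = ΔT/ΣR = (90.4 °C − 22.9 °C)/0.8216 = 82.2 W/m

Q' = 82.2 W/m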